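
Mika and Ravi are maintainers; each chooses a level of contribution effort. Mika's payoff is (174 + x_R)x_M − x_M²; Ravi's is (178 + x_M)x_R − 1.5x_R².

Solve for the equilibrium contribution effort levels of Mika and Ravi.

140, 106

Expanding Mika's payoff: 174x_M + x_Rx_M − x_M².
∂π/∂x_M = 174 + x_R − 2x_M = 0, so x_M = 87 + 0.5x_R.
Likewise for Ravi: x_R = 178/3 + (1/3)x_M.
Solving the two reaction functions simultaneously: (1 − (0.5)(1/3))x_M = 87 + 0.5·(178/3), so (5/6)x_M = 350/3 and x_M = 140.
Then x_R = 178/3 + (1/3)·140 = 106.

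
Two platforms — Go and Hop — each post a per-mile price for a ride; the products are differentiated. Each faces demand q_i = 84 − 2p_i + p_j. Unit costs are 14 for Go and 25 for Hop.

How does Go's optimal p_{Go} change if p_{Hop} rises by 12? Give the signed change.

3

Go's profit: π = (p_{Go} − 14)(84 − 2p_{Go} + p_{Hop}).
∂π/∂p_{Go} = 112 − 4p_{Go} + p_{Hop} = 0 ⇒ p_{Go} = 28 + 0.25p_{Hop}.
The reaction-function slope is 0.25, so a 12-unit rise in p_{Hop} moves p_{Go} by 0.25 × 12 = 3. Go's best response rises — the actions are strategic complements.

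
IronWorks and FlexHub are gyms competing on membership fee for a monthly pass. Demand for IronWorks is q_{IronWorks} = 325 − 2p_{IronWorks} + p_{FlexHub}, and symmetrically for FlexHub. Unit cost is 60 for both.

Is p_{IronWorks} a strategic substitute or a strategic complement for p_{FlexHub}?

IronWorks's profit: π = (p_{IronWorks} − 60)(325 − 2p_{IronWorks} + p_{FlexHub}).
∂π/∂p_{IronWorks} = 445 − 4p_{IronWorks} + p_{FlexHub} = 0 ⇒ p_{IronWorks} = 111.25 + 0.25p_{FlexHub}.
The best-response slope dp_{IronWorks}/dp_{FlexHub} = 0.25 > 0: the reaction function is upward-sloping, so the choices are strategic complements.

strategic complements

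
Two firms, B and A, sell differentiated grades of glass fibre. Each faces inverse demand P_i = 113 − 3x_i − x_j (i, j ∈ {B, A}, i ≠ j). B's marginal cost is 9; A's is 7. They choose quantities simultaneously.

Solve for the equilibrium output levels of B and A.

Firm B's profit: π = x_B(113 − 3x_B − x_A) − 9x_B.
∂π/∂x_B = 104 − 6x_B − x_A = 0 ⇒ x_B = 52/3 − (1/6)x_A.
Similarly x_A = 53/3 − (1/6)x_B.
Substituting the second reaction function into the first: x_B = 52/3 − (1/6)(53/3 − (1/6)x_B), which gives (35/36)x_B = 259/18 ⇒ x_B = 14.8.
Then x_A = 53/3 − (1/6)·14.8 = 15.2.

14.8, 15.2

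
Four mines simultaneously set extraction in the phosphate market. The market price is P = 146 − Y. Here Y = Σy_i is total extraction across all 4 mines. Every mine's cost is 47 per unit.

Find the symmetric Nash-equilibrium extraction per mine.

19.8

A representative mine's profit is π_i = y_i(146 − Y) − 47y_i, with Y = y_i + Σ_{j≠i} y_j.
First-order condition: 99 − 2y_i − Σ_{j≠i} y_j = 0.
With identical mines, set every y_j = y: then 99 − 2y − 3y = 0, i.e. y = 99/5 = 19.8.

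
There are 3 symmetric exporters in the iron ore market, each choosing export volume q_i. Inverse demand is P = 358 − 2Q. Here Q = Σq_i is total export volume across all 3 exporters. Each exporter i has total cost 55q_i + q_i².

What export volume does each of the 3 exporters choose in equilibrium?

30.3

A representative exporter's profit is π_i = q_i(358 − 2Q) − 55q_i − q_i², with Q = q_i + Σ_{j≠i} q_j.
First-order condition: 303 − 6q_i − 2Σ_{j≠i} q_j = 0.
Imposing symmetry (q_j = q for all j) turns Σ_{j≠i} q_j into 2q, so 303 = 10q and q = 30.3.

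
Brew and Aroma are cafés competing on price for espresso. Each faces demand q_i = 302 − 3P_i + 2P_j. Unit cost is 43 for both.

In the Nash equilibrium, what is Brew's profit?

12577.6875

Brew's profit: π = (P_{Brew} − 43)(302 − 3P_{Brew} + 2P_{Aroma}).
∂π/∂P_{Brew} = 431 − 6P_{Brew} + 2P_{Aroma} = 0 ⇒ P_{Brew} = 431/6 + (1/3)P_{Aroma}.
By symmetry P_{Aroma} = P_{Brew}; substituting into the reaction function, (2/3)P_{Brew} = 431/6 and P_{Brew} = 107.75.
q_{Brew} = 302 − 3·107.75 + 2·107.75 = 194.25.
Profit = (107.75 − 43)·194.25 = 12577.6875.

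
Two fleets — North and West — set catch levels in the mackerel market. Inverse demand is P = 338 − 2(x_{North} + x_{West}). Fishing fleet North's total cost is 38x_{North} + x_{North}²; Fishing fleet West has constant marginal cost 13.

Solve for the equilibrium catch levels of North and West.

27.5, 67.5

Fishing fleet North's profit: π = x_{North}(338 − 2(x_{North} + x_{West})) − 38x_{North} − x_{North}².
∂π/∂x_{North} = 300 − 6x_{North} − 2x_{West} = 0, so x_{North} = 50 − (1/3)x_{West}.
For West: ∂π/∂x_{West} = 325 − 4x_{West} − 2x_{North} = 0 ⇒ x_{West} = 81.25 − 0.5x_{North}.
Solving the two reaction functions simultaneously: (1 − (−1/3)(−0.5))x_{North} = 50 − (1/3)·81.25, so (5/6)x_{North} = 275/12 and x_{North} = 27.5.
Then x_{West} = 81.25 − 0.5·27.5 = 67.5.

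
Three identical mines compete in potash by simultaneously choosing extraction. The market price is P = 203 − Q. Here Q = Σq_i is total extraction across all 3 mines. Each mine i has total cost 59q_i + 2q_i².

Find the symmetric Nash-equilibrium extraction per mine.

A representative mine's profit is π_i = q_i(203 − Q) − 59q_i − 2q_i², with Q = q_i + Σ_{j≠i} q_j.
First-order condition: 144 − 6q_i − Σ_{j≠i} q_j = 0.
In a symmetric equilibrium every mine chooses the same q, so Σ_{j≠i} q_j = 2q. The condition becomes 144 − 8q = 0, giving q = 144/8 = 18.

18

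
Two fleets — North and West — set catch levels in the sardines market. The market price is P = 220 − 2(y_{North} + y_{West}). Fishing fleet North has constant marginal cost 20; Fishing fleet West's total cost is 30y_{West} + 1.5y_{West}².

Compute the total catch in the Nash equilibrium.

57.5

Fishing fleet North's profit: π = y_{North}(220 − 2(y_{North} + y_{West})) − 20y_{North}.
∂π/∂y_{North} = 200 − 4y_{North} − 2y_{West} = 0, so y_{North} = 50 − 0.5y_{West}.
For West: ∂π/∂y_{West} = 190 − 7y_{West} − 2y_{North} = 0 ⇒ y_{West} = 190/7 − (2/7)y_{North}.
Solving the two reaction functions simultaneously: (1 − (−0.5)(−2/7))y_{North} = 50 − 0.5·(190/7), so (6/7)y_{North} = 255/7 and y_{North} = 42.5.
Then y_{West} = 190/7 − (2/7)·42.5 = 15.
Total catch: 42.5 + 15 = 57.5.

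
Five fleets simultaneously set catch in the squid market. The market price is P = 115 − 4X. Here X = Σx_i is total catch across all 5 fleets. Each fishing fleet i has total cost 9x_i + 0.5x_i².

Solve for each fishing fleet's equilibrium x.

A representative fishing fleet's profit is π_i = x_i(115 − 4X) − 9x_i − 0.5x_i², with X = x_i + Σ_{j≠i} x_j.
First-order condition: 106 − 9x_i − 4Σ_{j≠i} x_j = 0.
In a symmetric equilibrium every fishing fleet chooses the same x, so Σ_{j≠i} x_j = 4x. The condition becomes 106 − 25x = 0, giving x = 106/25 = 4.24.

4.24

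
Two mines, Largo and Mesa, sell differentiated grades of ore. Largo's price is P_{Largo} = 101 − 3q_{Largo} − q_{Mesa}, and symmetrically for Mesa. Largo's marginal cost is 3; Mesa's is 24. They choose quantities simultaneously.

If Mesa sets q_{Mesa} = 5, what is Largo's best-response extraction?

Mine Largo's profit: π = q_{Largo}(101 − 3q_{Largo} − q_{Mesa}) − 3q_{Largo}.
∂π/∂q_{Largo} = 98 − 6q_{Largo} − q_{Mesa} = 0 ⇒ q_{Largo} = 49/3 − (1/6)q_{Mesa}.
At q_{Mesa} = 5: q_{Largo} = 49/3 − (1/6)·5 = 15.5.

15.5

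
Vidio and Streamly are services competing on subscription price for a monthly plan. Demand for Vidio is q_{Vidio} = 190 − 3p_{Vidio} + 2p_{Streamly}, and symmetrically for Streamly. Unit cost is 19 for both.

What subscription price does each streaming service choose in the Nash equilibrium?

Vidio's profit: π = (p_{Vidio} − 19)(190 − 3p_{Vidio} + 2p_{Streamly}).
∂π/∂p_{Vidio} = 247 − 6p_{Vidio} + 2p_{Streamly} = 0 ⇒ p_{Vidio} = 247/6 + (1/3)p_{Streamly}.
The game is symmetric, so in equilibrium p_{Streamly} = p_{Vidio}: the reaction function gives (2/3)p_{Vidio} = 247/6, hence p_{Vidio} = 61.75.

61.75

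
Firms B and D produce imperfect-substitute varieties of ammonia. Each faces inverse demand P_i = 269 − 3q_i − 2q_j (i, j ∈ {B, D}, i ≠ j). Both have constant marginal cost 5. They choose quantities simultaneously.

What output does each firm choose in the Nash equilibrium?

33

Firm B's profit: π = q_B(269 − 3q_B − 2q_D) − 5q_B.
∂π/∂q_B = 264 − 6q_B − 2q_D = 0 ⇒ q_B = 44 − (1/3)q_D.
Setting q_B = q_D in the reaction function: q_B = 44 − (1/3)q_B, so q_B = 44 / (4/3) = 33.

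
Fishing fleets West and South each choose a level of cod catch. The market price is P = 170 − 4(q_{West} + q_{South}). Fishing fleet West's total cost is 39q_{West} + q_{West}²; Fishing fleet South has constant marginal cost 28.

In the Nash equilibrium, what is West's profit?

Fishing fleet West's profit: π = q_{West}(170 − 4(q_{West} + q_{South})) − 39q_{West} − q_{West}².
∂π/∂q_{West} = 131 − 10q_{West} − 4q_{South} = 0, so q_{West} = 13.1 − 0.4q_{South}.
For South: ∂π/∂q_{South} = 142 − 8q_{South} − 4q_{West} = 0 ⇒ q_{South} = 17.75 − 0.5q_{West}.
Solving the two reaction functions simultaneously: (1 − (−0.4)(−0.5))q_{West} = 13.1 − 0.4·17.75, so 0.8q_{West} = 6 and q_{West} = 7.5.
Then q_{South} = 17.75 − 0.5·7.5 = 14.
Price P = 170 − 4·21.5 = 84.
West's profit: (84 − 39)·7.5 − (7.5)² = 281.25.

281.25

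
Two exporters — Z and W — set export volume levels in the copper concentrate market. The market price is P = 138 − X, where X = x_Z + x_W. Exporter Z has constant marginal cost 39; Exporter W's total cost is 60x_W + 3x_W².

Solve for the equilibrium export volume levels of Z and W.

Exporter Z's profit: π = x_Z(138 − (x_Z + x_W)) − 39x_Z.
∂π/∂x_Z = 99 − 2x_Z − x_W = 0, so x_Z = 49.5 − 0.5x_W.
For W: ∂π/∂x_W = 78 − 8x_W − x_Z = 0 ⇒ x_W = 9.75 − 0.125x_Z.
Solving the two reaction functions simultaneously: (1 − (−0.5)(−0.125))x_Z = 49.5 − 0.5·9.75, so 0.9375x_Z = 44.625 and x_Z = 47.6.
Then x_W = 9.75 − 0.125·47.6 = 3.8.

47.6, 3.8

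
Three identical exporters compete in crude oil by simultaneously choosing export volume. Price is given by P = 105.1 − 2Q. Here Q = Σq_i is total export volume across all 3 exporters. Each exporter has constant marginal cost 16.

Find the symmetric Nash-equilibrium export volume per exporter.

11.1375

A representative exporter's profit is π_i = q_i(105.1 − 2Q) − 16q_i, with Q = q_i + Σ_{j≠i} q_j.
First-order condition: 89.1 − 4q_i − 2Σ_{j≠i} q_j = 0.
In a symmetric equilibrium every exporter chooses the same q, so Σ_{j≠i} q_j = 2q. The condition becomes 89.1 − 8q = 0, giving q = 89.1/8 = 11.1375.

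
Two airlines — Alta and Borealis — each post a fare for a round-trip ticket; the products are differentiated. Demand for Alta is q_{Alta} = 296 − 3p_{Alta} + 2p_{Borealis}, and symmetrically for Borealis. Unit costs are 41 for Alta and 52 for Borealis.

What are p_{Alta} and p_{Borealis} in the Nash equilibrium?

Alta's profit: π = (p_{Alta} − 41)(296 − 3p_{Alta} + 2p_{Borealis}).
∂π/∂p_{Alta} = 419 − 6p_{Alta} + 2p_{Borealis} = 0 ⇒ p_{Alta} = 419/6 + (1/3)p_{Borealis}.
Similarly p_{Borealis} = 226/3 + (1/3)p_{Alta}.
Substituting the second reaction function into the first: p_{Alta} = 419/6 + (1/3)(226/3 + (1/3)p_{Alta}), which gives (8/9)p_{Alta} = 1709/18 ⇒ p_{Alta} = 106.8125.
Then p_{Borealis} = 226/3 + (1/3)·106.8125 = 110.9375.

106.8125, 110.9375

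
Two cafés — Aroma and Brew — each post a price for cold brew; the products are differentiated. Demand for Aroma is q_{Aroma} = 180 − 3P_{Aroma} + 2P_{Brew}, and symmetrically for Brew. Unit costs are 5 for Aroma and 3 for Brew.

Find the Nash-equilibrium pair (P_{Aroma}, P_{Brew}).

48.375, 47.625

Aroma's profit: π = (P_{Aroma} − 5)(180 − 3P_{Aroma} + 2P_{Brew}).
∂π/∂P_{Aroma} = 195 − 6P_{Aroma} + 2P_{Brew} = 0 ⇒ P_{Aroma} = 32.5 + (1/3)P_{Brew}.
Similarly P_{Brew} = 31.5 + (1/3)P_{Aroma}.
Substituting the second reaction function into the first: P_{Aroma} = 32.5 + (1/3)(31.5 + (1/3)P_{Aroma}), which gives (8/9)P_{Aroma} = 43 ⇒ P_{Aroma} = 48.375.
Then P_{Brew} = 31.5 + (1/3)·48.375 = 47.625.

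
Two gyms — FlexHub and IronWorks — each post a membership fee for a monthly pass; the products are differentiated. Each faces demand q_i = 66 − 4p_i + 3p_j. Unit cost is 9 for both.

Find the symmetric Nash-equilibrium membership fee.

20.4

FlexHub's profit: π = (p_{FlexHub} − 9)(66 − 4p_{FlexHub} + 3p_{IronWorks}).
∂π/∂p_{FlexHub} = 102 − 8p_{FlexHub} + 3p_{IronWorks} = 0 ⇒ p_{FlexHub} = 12.75 + 0.375p_{IronWorks}.
The game is symmetric, so in equilibrium p_{IronWorks} = p_{FlexHub}: the reaction function gives 0.625p_{FlexHub} = 12.75, hence p_{FlexHub} = 20.4.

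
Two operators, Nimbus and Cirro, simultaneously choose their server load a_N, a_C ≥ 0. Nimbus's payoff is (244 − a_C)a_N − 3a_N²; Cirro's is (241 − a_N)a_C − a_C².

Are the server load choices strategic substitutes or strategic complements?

Expanding Nimbus's payoff: 244a_N − a_Ca_N − 3a_N².
∂π/∂a_N = 244 − a_C − 6a_N = 0, so a_N = 122/3 − (1/6)a_C.
The best-response slope da_N/da_C = −1/6 < 0: the reaction function is downward-sloping, so the choices are strategic substitutes.

strategic substitutes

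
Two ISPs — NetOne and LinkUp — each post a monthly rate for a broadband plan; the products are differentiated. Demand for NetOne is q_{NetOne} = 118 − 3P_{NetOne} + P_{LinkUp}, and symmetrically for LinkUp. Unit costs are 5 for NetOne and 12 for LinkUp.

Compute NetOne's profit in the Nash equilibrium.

NetOne's profit: π = (P_{NetOne} − 5)(118 − 3P_{NetOne} + P_{LinkUp}).
∂π/∂P_{NetOne} = 133 − 6P_{NetOne} + P_{LinkUp} = 0 ⇒ P_{NetOne} = 133/6 + (1/6)P_{LinkUp}.
Similarly P_{LinkUp} = 77/3 + (1/6)P_{NetOne}.
Substituting the second reaction function into the first: P_{NetOne} = 133/6 + (1/6)(77/3 + (1/6)P_{NetOne}), which gives (35/36)P_{NetOne} = 238/9 ⇒ P_{NetOne} = 27.2.
Then P_{LinkUp} = 77/3 + (1/6)·27.2 = 30.2.
q_{NetOne} = 118 − 3·27.2 + 30.2 = 66.6.
Profit = (27.2 − 5)·66.6 = 1478.52.

1478.52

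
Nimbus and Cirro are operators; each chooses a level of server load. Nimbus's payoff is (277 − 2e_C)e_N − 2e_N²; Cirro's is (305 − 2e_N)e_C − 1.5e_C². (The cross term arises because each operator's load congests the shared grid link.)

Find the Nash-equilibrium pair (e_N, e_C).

27.625, 83.25

Expanding Nimbus's payoff: 277e_N − 2e_Ce_N − 2e_N².
∂π/∂e_N = 277 − 2e_C − 4e_N = 0, so e_N = 69.25 − 0.5e_C.
Likewise for Cirro: e_C = 305/3 − (2/3)e_N.
Plugging e_C into Nimbus's best response: e_N = 69.25 − 0.5(305/3 − (2/3)e_N) ⇒ (2/3)e_N = 221/12, so e_N = 27.625.
Then e_C = 305/3 − (2/3)·27.625 = 83.25.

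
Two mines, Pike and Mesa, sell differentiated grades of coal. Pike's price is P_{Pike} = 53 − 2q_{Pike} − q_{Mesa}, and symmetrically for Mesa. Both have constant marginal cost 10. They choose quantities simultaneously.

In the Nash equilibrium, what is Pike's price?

Mine Pike's profit: π = q_{Pike}(53 − 2q_{Pike} − q_{Mesa}) − 10q_{Pike}.
∂π/∂q_{Pike} = 43 − 4q_{Pike} − q_{Mesa} = 0 ⇒ q_{Pike} = 10.75 − 0.25q_{Mesa}.
Setting q_{Pike} = q_{Mesa} in the reaction function: q_{Pike} = 10.75 − 0.25q_{Pike}, so q_{Pike} = 10.75 / 1.25 = 8.6.
P_{Pike} = 53 − 2·8.6 − 8.6 = 27.2.

27.2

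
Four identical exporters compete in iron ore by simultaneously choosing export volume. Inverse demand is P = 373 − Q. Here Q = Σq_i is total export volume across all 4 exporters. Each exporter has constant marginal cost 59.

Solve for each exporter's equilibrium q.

A representative exporter's profit is π_i = q_i(373 − Q) − 59q_i, with Q = q_i + Σ_{j≠i} q_j.
First-order condition: 314 − 2q_i − Σ_{j≠i} q_j = 0.
In a symmetric equilibrium every exporter chooses the same q, so Σ_{j≠i} q_j = 3q. The condition becomes 314 − 5q = 0, giving q = 314/5 = 62.8.

62.8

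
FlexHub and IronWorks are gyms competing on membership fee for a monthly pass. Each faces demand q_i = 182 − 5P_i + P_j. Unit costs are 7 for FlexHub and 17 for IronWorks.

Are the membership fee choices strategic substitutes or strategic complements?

strategic complements

FlexHub's profit: π = (P_{FlexHub} − 7)(182 − 5P_{FlexHub} + P_{IronWorks}).
∂π/∂P_{FlexHub} = 217 − 10P_{FlexHub} + P_{IronWorks} = 0 ⇒ P_{FlexHub} = 21.7 + 0.1P_{IronWorks}.
The best-response slope dP_{FlexHub}/dP_{IronWorks} = 0.1 > 0: the reaction function is upward-sloping, so the choices are strategic complements.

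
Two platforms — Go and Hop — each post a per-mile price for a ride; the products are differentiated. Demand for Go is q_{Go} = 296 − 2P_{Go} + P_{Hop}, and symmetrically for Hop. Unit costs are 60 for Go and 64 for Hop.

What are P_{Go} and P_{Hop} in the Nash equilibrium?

139.2, 140.8

Go's profit: π = (P_{Go} − 60)(296 − 2P_{Go} + P_{Hop}).
∂π/∂P_{Go} = 416 − 4P_{Go} + P_{Hop} = 0 ⇒ P_{Go} = 104 + 0.25P_{Hop}.
Similarly P_{Hop} = 106 + 0.25P_{Go}.
Solving the two reaction functions simultaneously: (1 − (0.25)(0.25))P_{Go} = 104 + 0.25·106, so 0.9375P_{Go} = 130.5 and P_{Go} = 139.2.
Then P_{Hop} = 106 + 0.25·139.2 = 140.8.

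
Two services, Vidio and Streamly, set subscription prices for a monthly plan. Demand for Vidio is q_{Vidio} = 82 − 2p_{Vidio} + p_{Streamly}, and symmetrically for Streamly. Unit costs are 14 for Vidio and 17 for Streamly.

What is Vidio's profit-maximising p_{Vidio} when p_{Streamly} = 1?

27.75

Vidio's profit: π = (p_{Vidio} − 14)(82 − 2p_{Vidio} + p_{Streamly}).
∂π/∂p_{Vidio} = 110 − 4p_{Vidio} + p_{Streamly} = 0 ⇒ p_{Vidio} = 27.5 + 0.25p_{Streamly}.
At p_{Streamly} = 1: p_{Vidio} = 27.5 + 0.25·1 = 27.75.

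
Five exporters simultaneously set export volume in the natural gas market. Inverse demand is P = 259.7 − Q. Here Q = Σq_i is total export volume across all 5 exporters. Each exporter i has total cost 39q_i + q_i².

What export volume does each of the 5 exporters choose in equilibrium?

27.5875

A representative exporter's profit is π_i = q_i(259.7 − Q) − 39q_i − q_i², with Q = q_i + Σ_{j≠i} q_j.
First-order condition: 220.7 − 4q_i − Σ_{j≠i} q_j = 0.
Imposing symmetry (q_j = q for all j) turns Σ_{j≠i} q_j into 4q, so 220.7 = 8q and q = 27.5875.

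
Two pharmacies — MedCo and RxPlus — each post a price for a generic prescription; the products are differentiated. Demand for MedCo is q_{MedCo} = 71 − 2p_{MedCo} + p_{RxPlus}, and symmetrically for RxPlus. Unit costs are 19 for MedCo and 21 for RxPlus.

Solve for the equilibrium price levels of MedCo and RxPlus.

36.6, 37.4

MedCo's profit: π = (p_{MedCo} − 19)(71 − 2p_{MedCo} + p_{RxPlus}).
∂π/∂p_{MedCo} = 109 − 4p_{MedCo} + p_{RxPlus} = 0 ⇒ p_{MedCo} = 27.25 + 0.25p_{RxPlus}.
Similarly p_{RxPlus} = 28.25 + 0.25p_{MedCo}.
Substituting the second reaction function into the first: p_{MedCo} = 27.25 + 0.25(28.25 + 0.25p_{MedCo}), which gives 0.9375p_{MedCo} = 34.3125 ⇒ p_{MedCo} = 36.6.
Then p_{RxPlus} = 28.25 + 0.25·36.6 = 37.4.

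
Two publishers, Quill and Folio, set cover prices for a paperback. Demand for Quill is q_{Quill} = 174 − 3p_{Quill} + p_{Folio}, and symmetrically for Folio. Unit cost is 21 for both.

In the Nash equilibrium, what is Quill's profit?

2090.88

Quill's profit: π = (p_{Quill} − 21)(174 − 3p_{Quill} + p_{Folio}).
∂π/∂p_{Quill} = 237 − 6p_{Quill} + p_{Folio} = 0 ⇒ p_{Quill} = 39.5 + (1/6)p_{Folio}.
The game is symmetric, so in equilibrium p_{Folio} = p_{Quill}: the reaction function gives (5/6)p_{Quill} = 39.5, hence p_{Quill} = 47.4.
q_{Quill} = 174 − 3·47.4 + 47.4 = 79.2.
Profit = (47.4 − 21)·79.2 = 2090.88.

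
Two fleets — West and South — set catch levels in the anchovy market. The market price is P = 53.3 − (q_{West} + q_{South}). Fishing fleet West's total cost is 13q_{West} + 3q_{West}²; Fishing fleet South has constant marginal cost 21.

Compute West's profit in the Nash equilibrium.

41.4736

Fishing fleet West's profit: π = q_{West}(53.3 − (q_{West} + q_{South})) − 13q_{West} − 3q_{West}².
∂π/∂q_{West} = 40.3 − 8q_{West} − q_{South} = 0, so q_{West} = 5.0375 − 0.125q_{South}.
For South: ∂π/∂q_{South} = 32.3 − 2q_{South} − q_{West} = 0 ⇒ q_{South} = 16.15 − 0.5q_{West}.
Solving the two reaction functions simultaneously: (1 − (−0.125)(−0.5))q_{West} = 5.0375 − 0.125·16.15, so 0.9375q_{West} = 483/160 and q_{West} = 3.22.
Then q_{South} = 16.15 − 0.5·3.22 = 14.54.
Price P = 53.3 − 17.76 = 35.54.
West's profit: (35.54 − 13)·3.22 − 3(3.22)² = 41.4736.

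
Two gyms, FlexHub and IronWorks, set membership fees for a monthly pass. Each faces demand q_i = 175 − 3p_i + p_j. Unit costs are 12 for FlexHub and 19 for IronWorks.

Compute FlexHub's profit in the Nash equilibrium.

FlexHub's profit: π = (p_{FlexHub} − 12)(175 − 3p_{FlexHub} + p_{IronWorks}).
∂π/∂p_{FlexHub} = 211 − 6p_{FlexHub} + p_{IronWorks} = 0 ⇒ p_{FlexHub} = 211/6 + (1/6)p_{IronWorks}.
Similarly p_{IronWorks} = 116/3 + (1/6)p_{FlexHub}.
Substituting the second reaction function into the first: p_{FlexHub} = 211/6 + (1/6)(116/3 + (1/6)p_{FlexHub}), which gives (35/36)p_{FlexHub} = 749/18 ⇒ p_{FlexHub} = 42.8.
Then p_{IronWorks} = 116/3 + (1/6)·42.8 = 45.8.
q_{FlexHub} = 175 − 3·42.8 + 45.8 = 92.4.
Profit = (42.8 − 12)·92.4 = 2845.92.

2845.92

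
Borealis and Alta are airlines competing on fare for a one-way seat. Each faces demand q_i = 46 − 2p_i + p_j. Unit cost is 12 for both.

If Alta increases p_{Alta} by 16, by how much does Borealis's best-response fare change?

4

Borealis's profit: π = (p_{Borealis} − 12)(46 − 2p_{Borealis} + p_{Alta}).
∂π/∂p_{Borealis} = 70 − 4p_{Borealis} + p_{Alta} = 0 ⇒ p_{Borealis} = 17.5 + 0.25p_{Alta}.
The reaction-function slope is 0.25, so a 16-unit rise in p_{Alta} moves p_{Borealis} by 0.25 × 16 = 4. Borealis's best response rises — the actions are strategic complements.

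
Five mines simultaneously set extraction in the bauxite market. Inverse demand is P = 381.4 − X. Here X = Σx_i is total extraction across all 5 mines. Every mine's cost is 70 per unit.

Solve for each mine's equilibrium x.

51.9

A representative mine's profit is π_i = x_i(381.4 − X) − 70x_i, with X = x_i + Σ_{j≠i} x_j.
First-order condition: 311.4 − 2x_i − Σ_{j≠i} x_j = 0.
With identical mines, set every x_j = x: then 311.4 − 2x − 4x = 0, i.e. x = 311.4/6 = 51.9.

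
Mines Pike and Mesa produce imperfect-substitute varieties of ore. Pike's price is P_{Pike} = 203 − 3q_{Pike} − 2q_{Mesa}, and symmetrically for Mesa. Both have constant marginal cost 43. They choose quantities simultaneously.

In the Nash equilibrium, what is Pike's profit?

Mine Pike's profit: π = q_{Pike}(203 − 3q_{Pike} − 2q_{Mesa}) − 43q_{Pike}.
∂π/∂q_{Pike} = 160 − 6q_{Pike} − 2q_{Mesa} = 0 ⇒ q_{Pike} = 80/3 − (1/3)q_{Mesa}.
Setting q_{Pike} = q_{Mesa} in the reaction function: q_{Pike} = 80/3 − (1/3)q_{Pike}, so q_{Pike} = (80/3) / (4/3) = 20.
P_{Pike} = 203 − 3·20 − 2·20 = 103.
Profit = (103 − 43)·20 = 1200.

1200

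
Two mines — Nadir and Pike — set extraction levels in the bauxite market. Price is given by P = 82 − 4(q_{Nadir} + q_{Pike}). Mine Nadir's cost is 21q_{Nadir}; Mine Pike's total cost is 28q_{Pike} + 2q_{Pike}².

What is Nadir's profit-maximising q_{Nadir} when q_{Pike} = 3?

6.125

Mine Nadir's profit: π = q_{Nadir}(82 − 4(q_{Nadir} + q_{Pike})) − 21q_{Nadir}.
∂π/∂q_{Nadir} = 61 − 8q_{Nadir} − 4q_{Pike} = 0, so q_{Nadir} = 7.625 − 0.5q_{Pike}.
At q_{Pike} = 3: q_{Nadir} = 7.625 − 0.5·3 = 6.125.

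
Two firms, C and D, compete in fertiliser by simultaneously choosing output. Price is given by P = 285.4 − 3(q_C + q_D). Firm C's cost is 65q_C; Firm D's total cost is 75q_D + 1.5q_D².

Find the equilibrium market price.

155.16

Firm C's profit: π = q_C(285.4 − 3(q_C + q_D)) − 65q_C.
∂π/∂q_C = 220.4 − 6q_C − 3q_D = 0, so q_C = 551/15 − 0.5q_D.
For D: ∂π/∂q_D = 210.4 − 9q_D − 3q_C = 0 ⇒ q_D = 1052/45 − (1/3)q_C.
Plugging q_D into C's best response: q_C = 551/15 − 0.5(1052/45 − (1/3)q_C) ⇒ (5/6)q_C = 1127/45, so q_C = 2254/75.
Then q_D = 1052/45 − (1/3)·(2254/75) = 13.36.
Equilibrium price: P = 285.4 − 3·(3256/75) = 155.16.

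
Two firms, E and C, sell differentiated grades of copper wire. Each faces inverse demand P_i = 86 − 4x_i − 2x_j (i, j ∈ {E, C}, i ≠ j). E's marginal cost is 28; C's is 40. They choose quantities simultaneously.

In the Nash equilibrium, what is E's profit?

153.76

Firm E's profit: π = x_E(86 − 4x_E − 2x_C) − 28x_E.
∂π/∂x_E = 58 − 8x_E − 2x_C = 0 ⇒ x_E = 7.25 − 0.25x_C.
Similarly x_C = 5.75 − 0.25x_E.
Solving the two reaction functions simultaneously: (1 − (−0.25)(−0.25))x_E = 7.25 − 0.25·5.75, so 0.9375x_E = 5.8125 and x_E = 6.2.
Then x_C = 5.75 − 0.25·6.2 = 4.2.
P_E = 86 − 4·6.2 − 2·4.2 = 52.8.
Profit = (52.8 − 28)·6.2 = 153.76.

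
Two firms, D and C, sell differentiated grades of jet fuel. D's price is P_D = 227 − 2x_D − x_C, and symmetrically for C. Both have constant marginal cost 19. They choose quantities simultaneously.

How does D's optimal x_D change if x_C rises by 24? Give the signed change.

-6

Firm D's profit: π = x_D(227 − 2x_D − x_C) − 19x_D.
∂π/∂x_D = 208 − 4x_D − x_C = 0 ⇒ x_D = 52 − 0.25x_C.
The reaction-function slope is −0.25, so a 24-unit rise in x_C moves x_D by −0.25 × 24 = −6. D's best response falls — the actions are strategic substitutes.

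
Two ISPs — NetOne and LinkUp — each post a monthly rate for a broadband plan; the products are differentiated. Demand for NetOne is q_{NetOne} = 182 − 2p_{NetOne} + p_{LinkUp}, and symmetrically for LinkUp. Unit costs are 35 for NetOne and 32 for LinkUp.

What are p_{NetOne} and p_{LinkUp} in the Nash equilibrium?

83.6, 82.4

NetOne's profit: π = (p_{NetOne} − 35)(182 − 2p_{NetOne} + p_{LinkUp}).
∂π/∂p_{NetOne} = 252 − 4p_{NetOne} + p_{LinkUp} = 0 ⇒ p_{NetOne} = 63 + 0.25p_{LinkUp}.
Similarly p_{LinkUp} = 61.5 + 0.25p_{NetOne}.
Solving the two reaction functions simultaneously: (1 − (0.25)(0.25))p_{NetOne} = 63 + 0.25·61.5, so 0.9375p_{NetOne} = 78.375 and p_{NetOne} = 83.6.
Then p_{LinkUp} = 61.5 + 0.25·83.6 = 82.4.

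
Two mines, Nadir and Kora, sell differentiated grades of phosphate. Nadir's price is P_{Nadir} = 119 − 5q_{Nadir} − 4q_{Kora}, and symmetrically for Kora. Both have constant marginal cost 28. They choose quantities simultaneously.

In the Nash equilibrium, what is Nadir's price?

60.5

Mine Nadir's profit: π = q_{Nadir}(119 − 5q_{Nadir} − 4q_{Kora}) − 28q_{Nadir}.
∂π/∂q_{Nadir} = 91 − 10q_{Nadir} − 4q_{Kora} = 0 ⇒ q_{Nadir} = 9.1 − 0.4q_{Kora}.
The game is symmetric, so in equilibrium q_{Kora} = q_{Nadir}: the reaction function gives 1.4q_{Nadir} = 9.1, hence q_{Nadir} = 6.5.
P_{Nadir} = 119 − 5·6.5 − 4·6.5 = 60.5.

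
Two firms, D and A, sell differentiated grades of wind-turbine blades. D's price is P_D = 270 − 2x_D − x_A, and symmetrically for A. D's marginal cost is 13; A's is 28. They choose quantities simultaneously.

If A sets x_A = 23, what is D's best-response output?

Firm D's profit: π = x_D(270 − 2x_D − x_A) − 13x_D.
∂π/∂x_D = 257 − 4x_D − x_A = 0 ⇒ x_D = 64.25 − 0.25x_A.
At x_A = 23: x_D = 64.25 − 0.25·23 = 58.5.

58.5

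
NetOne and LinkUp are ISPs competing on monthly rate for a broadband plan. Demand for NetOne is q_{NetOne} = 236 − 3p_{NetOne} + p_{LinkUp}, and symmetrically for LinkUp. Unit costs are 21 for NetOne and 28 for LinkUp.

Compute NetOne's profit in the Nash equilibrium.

4657.08

NetOne's profit: π = (p_{NetOne} − 21)(236 − 3p_{NetOne} + p_{LinkUp}).
∂π/∂p_{NetOne} = 299 − 6p_{NetOne} + p_{LinkUp} = 0 ⇒ p_{NetOne} = 299/6 + (1/6)p_{LinkUp}.
Similarly p_{LinkUp} = 160/3 + (1/6)p_{NetOne}.
Solving the two reaction functions simultaneously: (1 − (1/6)(1/6))p_{NetOne} = 299/6 + (1/6)·(160/3), so (35/36)p_{NetOne} = 1057/18 and p_{NetOne} = 60.4.
Then p_{LinkUp} = 160/3 + (1/6)·60.4 = 63.4.
q_{NetOne} = 236 − 3·60.4 + 63.4 = 118.2.
Profit = (60.4 − 21)·118.2 = 4657.08.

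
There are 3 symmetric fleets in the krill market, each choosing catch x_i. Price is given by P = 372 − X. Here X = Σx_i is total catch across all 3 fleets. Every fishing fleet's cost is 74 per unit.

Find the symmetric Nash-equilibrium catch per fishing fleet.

A representative fishing fleet's profit is π_i = x_i(372 − X) − 74x_i, with X = x_i + Σ_{j≠i} x_j.
First-order condition: 298 − 2x_i − Σ_{j≠i} x_j = 0.
Imposing symmetry (x_j = x for all j) turns Σ_{j≠i} x_j into 2x, so 298 = 4x and x = 74.5.

74.5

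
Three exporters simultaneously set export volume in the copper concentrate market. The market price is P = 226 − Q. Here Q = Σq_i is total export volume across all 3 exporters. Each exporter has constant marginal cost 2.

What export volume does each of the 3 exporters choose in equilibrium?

56

A representative exporter's profit is π_i = q_i(226 − Q) − 2q_i, with Q = q_i + Σ_{j≠i} q_j.
First-order condition: 224 − 2q_i − Σ_{j≠i} q_j = 0.
Imposing symmetry (q_j = q for all j) turns Σ_{j≠i} q_j into 2q, so 224 = 4q and q = 56.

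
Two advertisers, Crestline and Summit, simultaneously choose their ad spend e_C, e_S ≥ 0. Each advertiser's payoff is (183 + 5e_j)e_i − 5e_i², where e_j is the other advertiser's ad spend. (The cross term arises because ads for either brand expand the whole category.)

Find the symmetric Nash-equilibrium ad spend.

Crestline's payoff is (183 + 5e_S)e_C − 5e_C².
∂π/∂e_C = 183 + 5e_S − 10e_C = 0, so e_C = 18.3 + 0.5e_S.
Setting e_C = e_S in the reaction function: e_C = 18.3 + 0.5e_C, so e_C = 18.3 / 0.5 = 36.6.

36.6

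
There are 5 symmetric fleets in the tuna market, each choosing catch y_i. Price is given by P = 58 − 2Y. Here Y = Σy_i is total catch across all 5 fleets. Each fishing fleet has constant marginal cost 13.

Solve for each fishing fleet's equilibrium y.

A representative fishing fleet's profit is π_i = y_i(58 − 2Y) − 13y_i, with Y = y_i + Σ_{j≠i} y_j.
First-order condition: 45 − 4y_i − 2Σ_{j≠i} y_j = 0.
Imposing symmetry (y_j = y for all j) turns Σ_{j≠i} y_j into 4y, so 45 = 12y and y = 3.75.

3.75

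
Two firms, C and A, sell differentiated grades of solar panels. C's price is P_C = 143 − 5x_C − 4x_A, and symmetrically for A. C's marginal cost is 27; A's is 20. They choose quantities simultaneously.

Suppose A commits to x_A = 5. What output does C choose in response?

Firm C's profit: π = x_C(143 − 5x_C − 4x_A) − 27x_C.
∂π/∂x_C = 116 − 10x_C − 4x_A = 0 ⇒ x_C = 11.6 − 0.4x_A.
At x_A = 5: x_C = 11.6 − 0.4·5 = 9.6.

9.6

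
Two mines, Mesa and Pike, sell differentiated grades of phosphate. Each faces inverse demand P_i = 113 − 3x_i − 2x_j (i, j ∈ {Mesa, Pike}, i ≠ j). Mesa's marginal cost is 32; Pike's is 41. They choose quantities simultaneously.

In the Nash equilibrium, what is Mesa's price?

Mine Mesa's profit: π = x_{Mesa}(113 − 3x_{Mesa} − 2x_{Pike}) − 32x_{Mesa}.
∂π/∂x_{Mesa} = 81 − 6x_{Mesa} − 2x_{Pike} = 0 ⇒ x_{Mesa} = 13.5 − (1/3)x_{Pike}.
Similarly x_{Pike} = 12 − (1/3)x_{Mesa}.
Plugging x_{Pike} into Mesa's best response: x_{Mesa} = 13.5 − (1/3)(12 − (1/3)x_{Mesa}) ⇒ (8/9)x_{Mesa} = 9.5, so x_{Mesa} = 10.6875.
Then x_{Pike} = 12 − (1/3)·10.6875 = 8.4375.
P_{Mesa} = 113 − 3·10.6875 − 2·8.4375 = 64.0625.

64.0625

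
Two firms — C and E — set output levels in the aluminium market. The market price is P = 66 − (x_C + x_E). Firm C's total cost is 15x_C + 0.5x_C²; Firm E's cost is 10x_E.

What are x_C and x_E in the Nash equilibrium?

9.2, 23.4

Firm C's profit: π = x_C(66 − (x_C + x_E)) − 15x_C − 0.5x_C².
∂π/∂x_C = 51 − 3x_C − x_E = 0, so x_C = 17 − (1/3)x_E.
For E: ∂π/∂x_E = 56 − 2x_E − x_C = 0 ⇒ x_E = 28 − 0.5x_C.
Plugging x_E into C's best response: x_C = 17 − (1/3)(28 − 0.5x_C) ⇒ (5/6)x_C = 23/3, so x_C = 9.2.
Then x_E = 28 − 0.5·9.2 = 23.4.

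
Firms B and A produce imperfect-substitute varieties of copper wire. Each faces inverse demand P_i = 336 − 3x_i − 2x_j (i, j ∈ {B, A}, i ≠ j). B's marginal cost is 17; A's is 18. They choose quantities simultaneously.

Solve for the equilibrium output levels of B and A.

Firm B's profit: π = x_B(336 − 3x_B − 2x_A) − 17x_B.
∂π/∂x_B = 319 − 6x_B − 2x_A = 0 ⇒ x_B = 319/6 − (1/3)x_A.
Similarly x_A = 53 − (1/3)x_B.
Substituting the second reaction function into the first: x_B = 319/6 − (1/3)(53 − (1/3)x_B), which gives (8/9)x_B = 35.5 ⇒ x_B = 39.9375.
Then x_A = 53 − (1/3)·39.9375 = 39.6875.

39.9375, 39.6875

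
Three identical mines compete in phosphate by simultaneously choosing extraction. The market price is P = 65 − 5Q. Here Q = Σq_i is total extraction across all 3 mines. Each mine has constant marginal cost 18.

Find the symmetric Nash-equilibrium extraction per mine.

2.35

A representative mine's profit is π_i = q_i(65 − 5Q) − 18q_i, with Q = q_i + Σ_{j≠i} q_j.
First-order condition: 47 − 10q_i − 5Σ_{j≠i} q_j = 0.
Imposing symmetry (q_j = q for all j) turns Σ_{j≠i} q_j into 2q, so 47 = 20q and q = 2.35.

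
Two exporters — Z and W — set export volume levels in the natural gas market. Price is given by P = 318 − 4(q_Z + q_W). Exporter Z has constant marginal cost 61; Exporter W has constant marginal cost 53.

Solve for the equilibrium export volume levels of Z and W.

Exporter Z's profit: π = q_Z(318 − 4(q_Z + q_W)) − 61q_Z.
∂π/∂q_Z = 257 − 8q_Z − 4q_W = 0, so q_Z = 32.125 − 0.5q_W.
By the same steps for W: q_W = 33.125 − 0.5q_Z.
Substituting the second reaction function into the first: q_Z = 32.125 − 0.5(33.125 − 0.5q_Z), which gives 0.75q_Z = 15.5625 ⇒ q_Z = 20.75.
Then q_W = 33.125 − 0.5·20.75 = 22.75.

20.75, 22.75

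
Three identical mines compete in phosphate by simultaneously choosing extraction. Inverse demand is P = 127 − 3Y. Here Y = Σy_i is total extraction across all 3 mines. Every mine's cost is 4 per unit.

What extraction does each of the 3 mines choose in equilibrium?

A representative mine's profit is π_i = y_i(127 − 3Y) − 4y_i, with Y = y_i + Σ_{j≠i} y_j.
First-order condition: 123 − 6y_i − 3Σ_{j≠i} y_j = 0.
Imposing symmetry (y_j = y for all j) turns Σ_{j≠i} y_j into 2y, so 123 = 12y and y = 10.25.

10.25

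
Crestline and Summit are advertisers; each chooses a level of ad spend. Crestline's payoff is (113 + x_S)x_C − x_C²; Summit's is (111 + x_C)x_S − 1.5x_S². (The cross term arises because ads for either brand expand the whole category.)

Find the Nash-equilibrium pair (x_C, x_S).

Expanding Crestline's payoff: 113x_C + x_Sx_C − x_C².
∂π/∂x_C = 113 + x_S − 2x_C = 0, so x_C = 56.5 + 0.5x_S.
Likewise for Summit: x_S = 37 + (1/3)x_C.
Plugging x_S into Crestline's best response: x_C = 56.5 + 0.5(37 + (1/3)x_C) ⇒ (5/6)x_C = 75, so x_C = 90.
Then x_S = 37 + (1/3)·90 = 67.

90, 67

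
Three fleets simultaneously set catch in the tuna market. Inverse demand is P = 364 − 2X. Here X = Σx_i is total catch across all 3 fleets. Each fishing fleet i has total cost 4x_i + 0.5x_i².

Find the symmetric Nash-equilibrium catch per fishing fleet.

A representative fishing fleet's profit is π_i = x_i(364 − 2X) − 4x_i − 0.5x_i², with X = x_i + Σ_{j≠i} x_j.
First-order condition: 360 − 5x_i − 2Σ_{j≠i} x_j = 0.
With identical fishing fleets, set every x_j = x: then 360 − 5x − 4x = 0, i.e. x = 360/9 = 40.

40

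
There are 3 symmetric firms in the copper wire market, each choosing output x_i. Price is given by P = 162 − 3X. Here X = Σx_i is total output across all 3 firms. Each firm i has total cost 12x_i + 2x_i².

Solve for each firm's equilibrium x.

A representative firm's profit is π_i = x_i(162 − 3X) − 12x_i − 2x_i², with X = x_i + Σ_{j≠i} x_j.
First-order condition: 150 − 10x_i − 3Σ_{j≠i} x_j = 0.
Imposing symmetry (x_j = x for all j) turns Σ_{j≠i} x_j into 2x, so 150 = 16x and x = 9.375.

9.375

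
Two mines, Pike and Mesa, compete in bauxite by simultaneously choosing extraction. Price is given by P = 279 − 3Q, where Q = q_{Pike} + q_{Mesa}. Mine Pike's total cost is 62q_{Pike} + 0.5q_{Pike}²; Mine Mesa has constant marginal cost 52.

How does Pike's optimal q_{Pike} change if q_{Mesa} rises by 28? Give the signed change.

-12

Mine Pike's profit: π = q_{Pike}(279 − 3(q_{Pike} + q_{Mesa})) − 62q_{Pike} − 0.5q_{Pike}².
∂π/∂q_{Pike} = 217 − 7q_{Pike} − 3q_{Mesa} = 0, so q_{Pike} = 31 − (3/7)q_{Mesa}.
The reaction-function slope is −3/7, so a 28-unit rise in q_{Mesa} moves q_{Pike} by −3/7 × 28 = −12. Pike's best response falls — the actions are strategic substitutes.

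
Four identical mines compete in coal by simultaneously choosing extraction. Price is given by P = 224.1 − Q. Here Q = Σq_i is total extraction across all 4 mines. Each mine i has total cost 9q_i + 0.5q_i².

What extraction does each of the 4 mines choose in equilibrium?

A representative mine's profit is π_i = q_i(224.1 − Q) − 9q_i − 0.5q_i², with Q = q_i + Σ_{j≠i} q_j.
First-order condition: 215.1 − 3q_i − Σ_{j≠i} q_j = 0.
In a symmetric equilibrium every mine chooses the same q, so Σ_{j≠i} q_j = 3q. The condition becomes 215.1 − 6q = 0, giving q = 215.1/6 = 35.85.

35.85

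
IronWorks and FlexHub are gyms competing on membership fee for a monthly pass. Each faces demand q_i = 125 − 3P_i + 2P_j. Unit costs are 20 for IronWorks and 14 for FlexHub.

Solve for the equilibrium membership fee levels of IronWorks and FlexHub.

45.125, 42.875

IronWorks's profit: π = (P_{IronWorks} − 20)(125 − 3P_{IronWorks} + 2P_{FlexHub}).
∂π/∂P_{IronWorks} = 185 − 6P_{IronWorks} + 2P_{FlexHub} = 0 ⇒ P_{IronWorks} = 185/6 + (1/3)P_{FlexHub}.
Similarly P_{FlexHub} = 167/6 + (1/3)P_{IronWorks}.
Substituting the second reaction function into the first: P_{IronWorks} = 185/6 + (1/3)(167/6 + (1/3)P_{IronWorks}), which gives (8/9)P_{IronWorks} = 361/9 ⇒ P_{IronWorks} = 45.125.
Then P_{FlexHub} = 167/6 + (1/3)·45.125 = 42.875.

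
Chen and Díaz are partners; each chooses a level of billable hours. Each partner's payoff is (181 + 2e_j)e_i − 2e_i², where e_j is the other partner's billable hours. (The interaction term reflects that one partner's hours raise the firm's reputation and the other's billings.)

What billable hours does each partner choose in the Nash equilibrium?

Chen's payoff is (181 + 2e_D)e_C − 2e_C².
∂π/∂e_C = 181 + 2e_D − 4e_C = 0, so e_C = 45.25 + 0.5e_D.
By symmetry e_D = e_C; substituting into the reaction function, 0.5e_C = 45.25 and e_C = 90.5.

90.5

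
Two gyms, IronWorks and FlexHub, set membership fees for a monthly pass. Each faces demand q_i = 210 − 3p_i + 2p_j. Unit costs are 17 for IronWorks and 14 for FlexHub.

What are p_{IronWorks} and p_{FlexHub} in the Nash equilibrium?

IronWorks's profit: π = (p_{IronWorks} − 17)(210 − 3p_{IronWorks} + 2p_{FlexHub}).
∂π/∂p_{IronWorks} = 261 − 6p_{IronWorks} + 2p_{FlexHub} = 0 ⇒ p_{IronWorks} = 43.5 + (1/3)p_{FlexHub}.
Similarly p_{FlexHub} = 42 + (1/3)p_{IronWorks}.
Substituting the second reaction function into the first: p_{IronWorks} = 43.5 + (1/3)(42 + (1/3)p_{IronWorks}), which gives (8/9)p_{IronWorks} = 57.5 ⇒ p_{IronWorks} = 64.6875.
Then p_{FlexHub} = 42 + (1/3)·64.6875 = 63.5625.

64.6875, 63.5625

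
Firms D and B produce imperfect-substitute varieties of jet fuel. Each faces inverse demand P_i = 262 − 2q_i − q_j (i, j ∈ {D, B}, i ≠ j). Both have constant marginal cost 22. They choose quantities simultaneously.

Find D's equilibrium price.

118

Firm D's profit: π = q_D(262 − 2q_D − q_B) − 22q_D.
∂π/∂q_D = 240 − 4q_D − q_B = 0 ⇒ q_D = 60 − 0.25q_B.
The game is symmetric, so in equilibrium q_B = q_D: the reaction function gives 1.25q_D = 60, hence q_D = 48.
P_D = 262 − 2·48 − 48 = 118.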